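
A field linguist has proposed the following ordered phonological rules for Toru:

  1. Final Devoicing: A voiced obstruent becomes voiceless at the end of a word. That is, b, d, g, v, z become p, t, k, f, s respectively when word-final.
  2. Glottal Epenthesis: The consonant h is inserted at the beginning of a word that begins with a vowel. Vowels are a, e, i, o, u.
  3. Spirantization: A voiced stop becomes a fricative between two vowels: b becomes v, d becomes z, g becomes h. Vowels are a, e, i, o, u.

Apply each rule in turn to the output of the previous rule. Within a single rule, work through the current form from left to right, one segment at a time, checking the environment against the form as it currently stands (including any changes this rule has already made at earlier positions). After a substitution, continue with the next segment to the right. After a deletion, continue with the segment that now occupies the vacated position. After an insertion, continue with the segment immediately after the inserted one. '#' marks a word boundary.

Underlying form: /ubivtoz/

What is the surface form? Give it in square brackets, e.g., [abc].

1 Final Devoicing: [ubivtoz] → [ubivtos]
2 Glottal Epenthesis: [ubivtos] → [hubivtos]
3 Spirantization: [hubivtos] → [huvivtos]

[huvivtos]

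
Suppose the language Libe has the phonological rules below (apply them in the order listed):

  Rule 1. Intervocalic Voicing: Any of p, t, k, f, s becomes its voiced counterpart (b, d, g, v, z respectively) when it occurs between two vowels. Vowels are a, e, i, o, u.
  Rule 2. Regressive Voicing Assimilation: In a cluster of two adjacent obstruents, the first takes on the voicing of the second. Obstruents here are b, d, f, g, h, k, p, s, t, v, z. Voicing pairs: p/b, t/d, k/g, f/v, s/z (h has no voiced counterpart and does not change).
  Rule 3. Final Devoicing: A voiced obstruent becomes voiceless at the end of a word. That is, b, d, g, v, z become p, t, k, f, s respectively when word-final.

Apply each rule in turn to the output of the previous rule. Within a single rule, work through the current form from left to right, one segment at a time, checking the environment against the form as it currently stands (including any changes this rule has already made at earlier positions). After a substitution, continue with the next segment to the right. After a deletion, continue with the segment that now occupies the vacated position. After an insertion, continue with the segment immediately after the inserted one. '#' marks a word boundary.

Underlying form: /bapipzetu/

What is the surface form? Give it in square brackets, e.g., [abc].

Rule 1 Intervocalic Voicing: [bapipzetu] → [babipzedu]
Rule 2 Regressive Voicing Assimilation: [babipzedu] → [babibzedu]
Rule 3 Final Devoicing: no change — [babibzedu]

[babibzedu]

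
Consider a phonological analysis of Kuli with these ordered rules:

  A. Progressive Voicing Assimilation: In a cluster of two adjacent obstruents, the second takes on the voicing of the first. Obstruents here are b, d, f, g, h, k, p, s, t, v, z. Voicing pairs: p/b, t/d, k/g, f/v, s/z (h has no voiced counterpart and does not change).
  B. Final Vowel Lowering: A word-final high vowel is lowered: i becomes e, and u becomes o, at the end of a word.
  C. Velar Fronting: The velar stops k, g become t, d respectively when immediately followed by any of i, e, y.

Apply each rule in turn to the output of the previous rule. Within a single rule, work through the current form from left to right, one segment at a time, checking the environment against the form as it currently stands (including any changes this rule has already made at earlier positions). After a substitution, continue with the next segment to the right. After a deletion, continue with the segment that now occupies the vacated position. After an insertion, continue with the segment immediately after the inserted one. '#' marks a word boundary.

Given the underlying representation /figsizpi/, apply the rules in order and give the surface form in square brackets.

[figzizbe]

A Progressive Voicing Assimilation: [figsizpi] → [figzizbi]
B Final Vowel Lowering: [figzizbi] → [figzizbe]
C Velar Fronting: no change — [figzizbe]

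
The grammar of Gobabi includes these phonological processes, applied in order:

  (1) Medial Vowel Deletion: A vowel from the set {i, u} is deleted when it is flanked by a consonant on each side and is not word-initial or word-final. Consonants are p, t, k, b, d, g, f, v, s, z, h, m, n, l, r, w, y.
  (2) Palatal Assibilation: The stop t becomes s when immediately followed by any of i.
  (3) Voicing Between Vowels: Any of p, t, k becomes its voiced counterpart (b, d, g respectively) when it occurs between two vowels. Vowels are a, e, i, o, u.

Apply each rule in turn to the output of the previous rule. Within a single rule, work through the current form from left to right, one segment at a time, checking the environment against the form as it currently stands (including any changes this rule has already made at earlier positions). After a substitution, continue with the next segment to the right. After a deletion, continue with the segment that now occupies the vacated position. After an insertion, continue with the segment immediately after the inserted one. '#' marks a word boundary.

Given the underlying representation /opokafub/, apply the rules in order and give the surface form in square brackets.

(1) Medial Vowel Deletion: [opokafub] → [opokafb]
(2) Palatal Assibilation: no change — [opokafb]
(3) Voicing Between Vowels: [opokafb] → [obogafb]

[obogafb]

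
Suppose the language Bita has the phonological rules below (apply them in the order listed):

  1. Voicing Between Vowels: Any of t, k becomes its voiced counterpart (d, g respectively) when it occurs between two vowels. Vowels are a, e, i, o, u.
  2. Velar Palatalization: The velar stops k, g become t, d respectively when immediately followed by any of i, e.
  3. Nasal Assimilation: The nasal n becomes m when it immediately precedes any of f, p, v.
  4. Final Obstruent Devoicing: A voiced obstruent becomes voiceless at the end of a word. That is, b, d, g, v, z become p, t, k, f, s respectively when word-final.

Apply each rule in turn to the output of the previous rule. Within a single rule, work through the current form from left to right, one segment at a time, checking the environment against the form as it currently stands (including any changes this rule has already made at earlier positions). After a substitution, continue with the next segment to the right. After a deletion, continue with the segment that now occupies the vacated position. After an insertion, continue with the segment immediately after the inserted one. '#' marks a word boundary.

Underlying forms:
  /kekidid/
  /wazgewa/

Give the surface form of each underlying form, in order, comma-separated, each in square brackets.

[tedidit], [wazdewa]

/kekidid/:
  1 Voicing Between Vowels: [kekidid] → [kegidid]
  2 Velar Palatalization: [kegidid] → [tedidid]
  3 Nasal Assimilation: no change — [tedidid]
  4 Final Obstruent Devoicing: [tedidid] → [tedidit]
/wazgewa/:
  1 Voicing Between Vowels: no change — [wazgewa]
  2 Velar Palatalization: [wazgewa] → [wazdewa]
  3 Nasal Assimilation: no change — [wazdewa]
  4 Final Obstruent Devoicing: no change — [wazdewa]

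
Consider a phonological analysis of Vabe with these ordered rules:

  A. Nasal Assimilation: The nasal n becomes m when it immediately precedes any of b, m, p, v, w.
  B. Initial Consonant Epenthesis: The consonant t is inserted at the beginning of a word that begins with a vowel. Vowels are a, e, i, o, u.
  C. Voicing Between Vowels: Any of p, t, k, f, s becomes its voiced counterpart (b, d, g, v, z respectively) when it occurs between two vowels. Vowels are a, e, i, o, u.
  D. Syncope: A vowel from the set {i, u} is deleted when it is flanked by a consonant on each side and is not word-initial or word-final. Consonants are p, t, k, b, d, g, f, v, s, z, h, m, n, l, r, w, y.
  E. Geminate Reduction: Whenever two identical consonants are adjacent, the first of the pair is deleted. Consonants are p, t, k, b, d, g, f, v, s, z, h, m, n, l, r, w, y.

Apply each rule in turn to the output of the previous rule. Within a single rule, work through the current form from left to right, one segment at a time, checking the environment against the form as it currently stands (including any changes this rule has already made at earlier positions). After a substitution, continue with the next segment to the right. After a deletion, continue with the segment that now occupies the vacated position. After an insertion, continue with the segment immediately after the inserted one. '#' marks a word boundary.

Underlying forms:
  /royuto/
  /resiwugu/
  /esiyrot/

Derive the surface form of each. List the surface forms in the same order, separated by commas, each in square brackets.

[roydo], [rezwgu], [tezyrot]

/royuto/:
  A Nasal Assimilation: no change — [royuto]
  B Initial Consonant Epenthesis: no change — [royuto]
  C Voicing Between Vowels: [royuto] → [royudo]
  D Syncope: [royudo] → [roydo]
  E Geminate Reduction: no change — [roydo]
/resiwugu/:
  A Nasal Assimilation: no change — [resiwugu]
  B Initial Consonant Epenthesis: no change — [resiwugu]
  C Voicing Between Vowels: [resiwugu] → [reziwugu]
  D Syncope: [reziwugu] → [rezwgu]
  E Geminate Reduction: no change — [rezwgu]
/esiyrot/:
  A Nasal Assimilation: no change — [esiyrot]
  B Initial Consonant Epenthesis: [esiyrot] → [tesiyrot]
  C Voicing Between Vowels: [tesiyrot] → [teziyrot]
  D Syncope: [teziyrot] → [tezyrot]
  E Geminate Reduction: no change — [tezyrot]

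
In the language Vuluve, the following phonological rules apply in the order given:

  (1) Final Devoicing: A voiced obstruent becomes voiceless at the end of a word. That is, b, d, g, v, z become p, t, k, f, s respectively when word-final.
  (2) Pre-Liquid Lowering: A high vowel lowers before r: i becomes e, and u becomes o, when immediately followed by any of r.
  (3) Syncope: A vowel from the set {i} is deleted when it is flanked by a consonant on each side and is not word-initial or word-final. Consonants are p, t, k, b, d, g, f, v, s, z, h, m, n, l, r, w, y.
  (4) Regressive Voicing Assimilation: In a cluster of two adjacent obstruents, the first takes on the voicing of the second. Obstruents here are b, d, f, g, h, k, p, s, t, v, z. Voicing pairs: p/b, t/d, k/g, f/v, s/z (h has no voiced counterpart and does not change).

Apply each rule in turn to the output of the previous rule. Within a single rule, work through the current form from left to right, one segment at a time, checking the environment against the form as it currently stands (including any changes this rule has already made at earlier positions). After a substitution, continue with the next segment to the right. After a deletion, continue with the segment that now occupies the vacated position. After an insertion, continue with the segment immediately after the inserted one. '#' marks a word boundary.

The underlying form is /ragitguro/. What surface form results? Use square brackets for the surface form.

(1) Final Devoicing: no change — [ragitguro]
(2) Pre-Liquid Lowering: [ragitguro] → [ragitgoro]
(3) Syncope: [ragitgoro] → [ragtgoro]
(4) Regressive Voicing Assimilation: [ragtgoro] → [rakdgoro]

[rakdgoro]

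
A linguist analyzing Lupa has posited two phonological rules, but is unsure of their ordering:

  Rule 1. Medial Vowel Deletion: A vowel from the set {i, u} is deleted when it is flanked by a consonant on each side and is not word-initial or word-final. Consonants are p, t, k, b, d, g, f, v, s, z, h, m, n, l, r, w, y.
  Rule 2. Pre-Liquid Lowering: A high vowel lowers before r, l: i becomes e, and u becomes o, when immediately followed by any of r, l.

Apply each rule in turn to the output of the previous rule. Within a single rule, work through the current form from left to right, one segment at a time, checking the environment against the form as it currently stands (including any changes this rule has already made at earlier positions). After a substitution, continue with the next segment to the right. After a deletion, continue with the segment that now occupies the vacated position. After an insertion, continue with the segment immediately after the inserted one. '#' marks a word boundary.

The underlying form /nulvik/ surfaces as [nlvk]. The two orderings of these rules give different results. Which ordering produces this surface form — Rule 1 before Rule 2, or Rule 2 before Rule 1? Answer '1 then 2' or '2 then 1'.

1 then 2

Order 1 then 2:
  1 Medial Vowel Deletion: [nulvik] → [nlvk]
  2 Pre-Liquid Lowering: no change — [nlvk]
  result: [nlvk]
Order 2 then 1:
  2 Pre-Liquid Lowering: [nulvik] → [nolvik]
  1 Medial Vowel Deletion: [nolvik] → [nolvk]
  result: [nolvk]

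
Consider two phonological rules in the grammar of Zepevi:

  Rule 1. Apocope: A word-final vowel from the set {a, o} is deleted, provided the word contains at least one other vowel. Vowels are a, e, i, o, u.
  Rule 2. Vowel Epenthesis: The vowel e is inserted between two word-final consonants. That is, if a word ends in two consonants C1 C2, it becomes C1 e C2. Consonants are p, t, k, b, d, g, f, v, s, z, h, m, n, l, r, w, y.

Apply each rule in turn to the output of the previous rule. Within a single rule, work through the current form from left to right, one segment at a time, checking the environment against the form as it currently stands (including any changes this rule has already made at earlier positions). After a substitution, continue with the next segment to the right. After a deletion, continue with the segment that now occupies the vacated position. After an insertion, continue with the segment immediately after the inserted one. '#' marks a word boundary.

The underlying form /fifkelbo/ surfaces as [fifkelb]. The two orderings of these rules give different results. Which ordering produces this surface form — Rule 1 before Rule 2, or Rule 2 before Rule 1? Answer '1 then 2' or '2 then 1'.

Order 1 then 2:
  1 Apocope: [fifkelbo] → [fifkelb]
  2 Vowel Epenthesis: [fifkelb] → [fifkeleb]
  result: [fifkeleb]
Order 2 then 1:
  2 Vowel Epenthesis: no change — [fifkelbo]
  1 Apocope: [fifkelbo] → [fifkelb]
  result: [fifkelb]

2 then 1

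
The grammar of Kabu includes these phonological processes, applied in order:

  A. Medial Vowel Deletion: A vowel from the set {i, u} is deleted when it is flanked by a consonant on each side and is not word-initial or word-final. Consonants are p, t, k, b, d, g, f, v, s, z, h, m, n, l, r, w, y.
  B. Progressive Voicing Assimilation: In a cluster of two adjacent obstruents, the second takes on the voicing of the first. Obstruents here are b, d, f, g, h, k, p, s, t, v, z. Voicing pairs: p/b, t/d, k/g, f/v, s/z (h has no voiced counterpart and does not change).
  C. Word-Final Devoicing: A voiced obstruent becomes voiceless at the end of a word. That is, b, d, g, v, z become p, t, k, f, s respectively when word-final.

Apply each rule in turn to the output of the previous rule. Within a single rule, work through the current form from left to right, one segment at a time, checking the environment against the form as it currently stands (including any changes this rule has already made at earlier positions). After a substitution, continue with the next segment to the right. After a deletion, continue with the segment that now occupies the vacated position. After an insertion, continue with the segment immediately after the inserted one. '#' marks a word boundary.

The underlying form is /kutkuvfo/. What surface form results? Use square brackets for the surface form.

[ktkffo]

A Medial Vowel Deletion: [kutkuvfo] → [ktkvfo]
B Progressive Voicing Assimilation: [ktkvfo] → [ktkffo]
C Word-Final Devoicing: no change — [ktkffo]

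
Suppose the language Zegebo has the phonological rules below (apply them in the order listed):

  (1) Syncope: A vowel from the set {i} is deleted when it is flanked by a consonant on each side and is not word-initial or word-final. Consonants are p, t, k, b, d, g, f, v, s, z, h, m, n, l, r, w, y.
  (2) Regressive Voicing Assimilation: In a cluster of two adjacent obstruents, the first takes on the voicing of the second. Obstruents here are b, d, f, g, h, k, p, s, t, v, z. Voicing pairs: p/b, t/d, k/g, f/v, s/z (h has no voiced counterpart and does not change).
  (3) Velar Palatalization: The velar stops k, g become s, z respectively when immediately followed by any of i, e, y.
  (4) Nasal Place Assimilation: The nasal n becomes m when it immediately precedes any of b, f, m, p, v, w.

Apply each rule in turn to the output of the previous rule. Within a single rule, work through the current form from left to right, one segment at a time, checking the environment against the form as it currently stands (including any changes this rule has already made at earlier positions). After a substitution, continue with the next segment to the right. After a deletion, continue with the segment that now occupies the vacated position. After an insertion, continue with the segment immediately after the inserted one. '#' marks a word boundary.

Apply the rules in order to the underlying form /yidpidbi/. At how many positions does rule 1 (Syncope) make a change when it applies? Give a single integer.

2

(1) Syncope: [yidpidbi] → [ydpdbi]
(2) Regressive Voicing Assimilation: [ydpdbi] → [ytbdbi]
(3) Velar Palatalization: no change — [ytbdbi]
(4) Nasal Place Assimilation: no change — [ytbdbi]
Rule 1 changed 2 position(s).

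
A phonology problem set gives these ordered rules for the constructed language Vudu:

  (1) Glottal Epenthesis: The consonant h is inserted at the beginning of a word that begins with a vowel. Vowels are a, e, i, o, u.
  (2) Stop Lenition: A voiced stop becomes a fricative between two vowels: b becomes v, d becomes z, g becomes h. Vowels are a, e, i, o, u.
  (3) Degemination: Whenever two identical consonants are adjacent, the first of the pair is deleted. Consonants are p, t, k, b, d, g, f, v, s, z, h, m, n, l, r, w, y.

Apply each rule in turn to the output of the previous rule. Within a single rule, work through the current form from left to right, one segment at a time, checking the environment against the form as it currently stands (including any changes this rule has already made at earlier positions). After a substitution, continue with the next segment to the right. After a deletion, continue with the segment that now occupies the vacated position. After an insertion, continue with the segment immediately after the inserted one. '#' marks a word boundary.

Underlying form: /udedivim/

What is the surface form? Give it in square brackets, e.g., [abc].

[huzezivim]

(1) Glottal Epenthesis: [udedivim] → [hudedivim]
(2) Stop Lenition: [hudedivim] → [huzezivim]
(3) Degemination: no change — [huzezivim]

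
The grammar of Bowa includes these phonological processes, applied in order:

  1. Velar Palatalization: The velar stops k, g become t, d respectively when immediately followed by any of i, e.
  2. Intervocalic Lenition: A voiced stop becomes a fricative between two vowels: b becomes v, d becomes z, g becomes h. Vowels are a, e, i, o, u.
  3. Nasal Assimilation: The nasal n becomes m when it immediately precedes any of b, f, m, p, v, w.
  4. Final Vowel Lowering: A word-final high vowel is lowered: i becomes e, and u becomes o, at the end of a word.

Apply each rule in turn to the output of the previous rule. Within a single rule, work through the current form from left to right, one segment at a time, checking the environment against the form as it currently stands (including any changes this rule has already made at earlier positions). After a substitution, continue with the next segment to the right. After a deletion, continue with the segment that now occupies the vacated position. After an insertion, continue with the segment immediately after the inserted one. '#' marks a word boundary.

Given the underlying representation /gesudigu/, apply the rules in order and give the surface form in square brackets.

[desuziho]

1 Velar Palatalization: [gesudigu] → [desudigu]
2 Intervocalic Lenition: [desudigu] → [desuzihu]
3 Nasal Assimilation: no change — [desuzihu]
4 Final Vowel Lowering: [desuzihu] → [desuziho]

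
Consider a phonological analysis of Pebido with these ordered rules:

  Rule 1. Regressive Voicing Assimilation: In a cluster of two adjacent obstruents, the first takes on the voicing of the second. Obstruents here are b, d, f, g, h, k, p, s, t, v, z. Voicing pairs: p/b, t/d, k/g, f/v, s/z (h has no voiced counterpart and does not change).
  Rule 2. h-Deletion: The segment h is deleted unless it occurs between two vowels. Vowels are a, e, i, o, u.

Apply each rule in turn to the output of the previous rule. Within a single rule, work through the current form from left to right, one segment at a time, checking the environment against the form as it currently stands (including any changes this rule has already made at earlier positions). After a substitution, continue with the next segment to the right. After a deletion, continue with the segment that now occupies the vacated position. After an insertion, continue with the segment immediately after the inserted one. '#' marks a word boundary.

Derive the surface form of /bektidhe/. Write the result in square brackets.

[bektite]

Rule 1 Regressive Voicing Assimilation: [bektidhe] → [bektithe]
Rule 2 h-Deletion: [bektithe] → [bektite]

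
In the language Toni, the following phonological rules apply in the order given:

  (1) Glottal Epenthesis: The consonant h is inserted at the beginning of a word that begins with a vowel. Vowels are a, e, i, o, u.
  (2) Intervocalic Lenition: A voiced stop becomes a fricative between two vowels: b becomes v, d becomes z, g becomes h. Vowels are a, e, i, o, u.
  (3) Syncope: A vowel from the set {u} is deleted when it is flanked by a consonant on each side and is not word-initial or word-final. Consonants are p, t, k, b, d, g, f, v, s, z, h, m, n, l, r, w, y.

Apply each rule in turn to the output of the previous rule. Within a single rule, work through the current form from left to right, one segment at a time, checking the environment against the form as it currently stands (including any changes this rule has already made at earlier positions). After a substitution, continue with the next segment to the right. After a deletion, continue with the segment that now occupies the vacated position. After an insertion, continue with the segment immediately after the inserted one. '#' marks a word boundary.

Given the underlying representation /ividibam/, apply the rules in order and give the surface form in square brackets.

(1) Glottal Epenthesis: [ividibam] → [hividibam]
(2) Intervocalic Lenition: [hividibam] → [hivizivam]
(3) Syncope: no change — [hivizivam]

[hivizivam]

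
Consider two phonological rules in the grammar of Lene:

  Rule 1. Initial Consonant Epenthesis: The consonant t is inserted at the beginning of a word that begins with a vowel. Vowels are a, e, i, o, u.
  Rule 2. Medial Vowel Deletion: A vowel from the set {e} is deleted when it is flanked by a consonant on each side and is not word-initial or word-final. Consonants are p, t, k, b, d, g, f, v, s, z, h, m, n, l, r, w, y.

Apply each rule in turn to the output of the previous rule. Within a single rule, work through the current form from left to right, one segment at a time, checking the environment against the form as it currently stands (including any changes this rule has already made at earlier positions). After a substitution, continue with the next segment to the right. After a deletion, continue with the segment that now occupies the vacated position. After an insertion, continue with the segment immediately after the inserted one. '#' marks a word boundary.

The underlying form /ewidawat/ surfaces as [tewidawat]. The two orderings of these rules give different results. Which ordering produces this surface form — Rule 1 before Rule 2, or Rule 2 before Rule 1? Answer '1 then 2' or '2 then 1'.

Order 1 then 2:
  1 Initial Consonant Epenthesis: [ewidawat] → [tewidawat]
  2 Medial Vowel Deletion: [tewidawat] → [twidawat]
  result: [twidawat]
Order 2 then 1:
  2 Medial Vowel Deletion: no change — [ewidawat]
  1 Initial Consonant Epenthesis: [ewidawat] → [tewidawat]
  result: [tewidawat]

2 then 1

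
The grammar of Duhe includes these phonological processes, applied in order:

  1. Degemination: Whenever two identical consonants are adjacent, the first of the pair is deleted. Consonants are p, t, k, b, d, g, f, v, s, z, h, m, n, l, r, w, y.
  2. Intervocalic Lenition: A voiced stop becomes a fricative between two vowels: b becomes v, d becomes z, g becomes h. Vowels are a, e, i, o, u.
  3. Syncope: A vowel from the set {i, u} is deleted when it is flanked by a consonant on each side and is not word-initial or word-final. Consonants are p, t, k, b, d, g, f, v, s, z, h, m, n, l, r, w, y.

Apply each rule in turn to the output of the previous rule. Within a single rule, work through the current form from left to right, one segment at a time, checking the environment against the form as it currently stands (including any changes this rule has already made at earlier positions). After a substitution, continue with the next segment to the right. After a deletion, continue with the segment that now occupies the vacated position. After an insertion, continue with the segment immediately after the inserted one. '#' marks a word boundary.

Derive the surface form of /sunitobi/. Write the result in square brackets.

[sntovi]

1 Degemination: no change — [sunitobi]
2 Intervocalic Lenition: [sunitobi] → [sunitovi]
3 Syncope: [sunitovi] → [sntovi]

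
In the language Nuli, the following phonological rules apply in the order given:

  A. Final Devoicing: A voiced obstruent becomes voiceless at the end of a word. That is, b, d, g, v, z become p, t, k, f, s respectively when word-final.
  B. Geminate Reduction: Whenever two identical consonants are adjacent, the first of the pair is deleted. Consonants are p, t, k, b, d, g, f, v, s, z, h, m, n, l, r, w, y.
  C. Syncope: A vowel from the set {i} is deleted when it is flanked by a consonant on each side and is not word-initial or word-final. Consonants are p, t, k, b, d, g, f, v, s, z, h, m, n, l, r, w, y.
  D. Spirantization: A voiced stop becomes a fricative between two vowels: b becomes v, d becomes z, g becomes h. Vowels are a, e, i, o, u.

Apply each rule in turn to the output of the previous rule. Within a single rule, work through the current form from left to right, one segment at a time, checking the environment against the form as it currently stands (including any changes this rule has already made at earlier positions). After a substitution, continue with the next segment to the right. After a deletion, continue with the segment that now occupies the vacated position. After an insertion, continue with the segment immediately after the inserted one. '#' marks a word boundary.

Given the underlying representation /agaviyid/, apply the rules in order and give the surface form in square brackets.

[ahavyt]

A Final Devoicing: [agaviyid] → [agaviyit]
B Geminate Reduction: no change — [agaviyit]
C Syncope: [agaviyit] → [agavyt]
D Spirantization: [agavyt] → [ahavyt]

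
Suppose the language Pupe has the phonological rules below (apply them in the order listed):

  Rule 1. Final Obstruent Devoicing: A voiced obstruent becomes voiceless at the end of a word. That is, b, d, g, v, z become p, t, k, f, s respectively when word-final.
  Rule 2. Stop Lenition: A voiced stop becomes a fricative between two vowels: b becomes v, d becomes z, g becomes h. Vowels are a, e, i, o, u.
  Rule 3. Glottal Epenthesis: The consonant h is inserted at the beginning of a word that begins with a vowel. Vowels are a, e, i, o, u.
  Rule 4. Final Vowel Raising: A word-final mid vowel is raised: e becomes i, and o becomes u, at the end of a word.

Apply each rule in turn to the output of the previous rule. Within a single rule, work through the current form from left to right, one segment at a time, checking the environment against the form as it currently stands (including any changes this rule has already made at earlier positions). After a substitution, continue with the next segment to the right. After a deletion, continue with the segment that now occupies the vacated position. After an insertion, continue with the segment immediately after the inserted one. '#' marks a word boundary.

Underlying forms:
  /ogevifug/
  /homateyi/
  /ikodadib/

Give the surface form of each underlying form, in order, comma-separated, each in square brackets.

[hohevifuk], [homateyi], [hikozazip]

/ogevifug/:
  Rule 1 Final Obstruent Devoicing: [ogevifug] → [ogevifuk]
  Rule 2 Stop Lenition: [ogevifuk] → [ohevifuk]
  Rule 3 Glottal Epenthesis: [ohevifuk] → [hohevifuk]
  Rule 4 Final Vowel Raising: no change — [hohevifuk]
/homateyi/:
  Rule 1 Final Obstruent Devoicing: no change — [homateyi]
  Rule 2 Stop Lenition: no change — [homateyi]
  Rule 3 Glottal Epenthesis: no change — [homateyi]
  Rule 4 Final Vowel Raising: no change — [homateyi]
/ikodadib/:
  Rule 1 Final Obstruent Devoicing: [ikodadib] → [ikodadip]
  Rule 2 Stop Lenition: [ikodadip] → [ikozazip]
  Rule 3 Glottal Epenthesis: [ikozazip] → [hikozazip]
  Rule 4 Final Vowel Raising: no change — [hikozazip]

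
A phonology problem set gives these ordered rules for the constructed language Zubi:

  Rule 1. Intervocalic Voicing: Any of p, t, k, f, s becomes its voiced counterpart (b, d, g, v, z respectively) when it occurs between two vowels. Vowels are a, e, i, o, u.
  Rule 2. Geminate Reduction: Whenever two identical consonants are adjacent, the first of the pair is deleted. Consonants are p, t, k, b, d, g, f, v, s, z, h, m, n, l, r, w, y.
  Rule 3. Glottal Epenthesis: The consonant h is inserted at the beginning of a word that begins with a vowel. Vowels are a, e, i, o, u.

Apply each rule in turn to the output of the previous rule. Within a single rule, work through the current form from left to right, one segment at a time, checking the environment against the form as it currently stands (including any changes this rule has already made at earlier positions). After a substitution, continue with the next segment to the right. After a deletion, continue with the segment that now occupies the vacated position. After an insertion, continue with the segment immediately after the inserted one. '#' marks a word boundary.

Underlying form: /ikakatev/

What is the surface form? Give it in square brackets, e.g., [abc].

[higagadev]

Rule 1 Intervocalic Voicing: [ikakatev] → [igagadev]
Rule 2 Geminate Reduction: no change — [igagadev]
Rule 3 Glottal Epenthesis: [igagadev] → [higagadev]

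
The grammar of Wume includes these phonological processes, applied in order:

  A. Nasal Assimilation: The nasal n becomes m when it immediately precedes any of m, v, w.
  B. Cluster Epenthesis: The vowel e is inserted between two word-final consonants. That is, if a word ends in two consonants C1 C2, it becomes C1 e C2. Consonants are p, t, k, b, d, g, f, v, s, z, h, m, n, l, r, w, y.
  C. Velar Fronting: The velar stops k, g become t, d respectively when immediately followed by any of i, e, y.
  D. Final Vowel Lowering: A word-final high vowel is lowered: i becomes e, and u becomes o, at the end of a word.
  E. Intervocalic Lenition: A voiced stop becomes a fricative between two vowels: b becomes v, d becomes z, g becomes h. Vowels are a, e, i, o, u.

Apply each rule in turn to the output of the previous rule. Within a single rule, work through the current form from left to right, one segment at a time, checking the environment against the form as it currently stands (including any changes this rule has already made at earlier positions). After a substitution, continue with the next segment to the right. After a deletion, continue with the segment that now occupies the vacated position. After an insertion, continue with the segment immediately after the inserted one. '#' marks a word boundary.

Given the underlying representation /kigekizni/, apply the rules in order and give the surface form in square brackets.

A Nasal Assimilation: no change — [kigekizni]
B Cluster Epenthesis: no change — [kigekizni]
C Velar Fronting: [kigekizni] → [tidetizni]
D Final Vowel Lowering: [tidetizni] → [tidetizne]
E Intervocalic Lenition: [tidetizne] → [tizetizne]

[tizetizne]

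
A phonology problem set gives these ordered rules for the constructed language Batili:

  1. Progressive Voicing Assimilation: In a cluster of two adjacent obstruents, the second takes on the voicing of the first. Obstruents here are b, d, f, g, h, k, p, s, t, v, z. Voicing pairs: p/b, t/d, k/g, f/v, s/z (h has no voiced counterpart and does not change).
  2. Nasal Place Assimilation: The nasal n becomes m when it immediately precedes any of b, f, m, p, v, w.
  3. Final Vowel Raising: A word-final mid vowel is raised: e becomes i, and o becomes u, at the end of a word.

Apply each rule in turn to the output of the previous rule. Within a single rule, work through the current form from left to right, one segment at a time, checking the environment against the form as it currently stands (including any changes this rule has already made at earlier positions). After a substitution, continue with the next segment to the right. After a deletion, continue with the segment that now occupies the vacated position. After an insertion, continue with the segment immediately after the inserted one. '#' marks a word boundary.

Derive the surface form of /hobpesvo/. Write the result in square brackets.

1 Progressive Voicing Assimilation: [hobpesvo] → [hobbesfo]
2 Nasal Place Assimilation: no change — [hobbesfo]
3 Final Vowel Raising: [hobbesfo] → [hobbesfu]

[hobbesfu]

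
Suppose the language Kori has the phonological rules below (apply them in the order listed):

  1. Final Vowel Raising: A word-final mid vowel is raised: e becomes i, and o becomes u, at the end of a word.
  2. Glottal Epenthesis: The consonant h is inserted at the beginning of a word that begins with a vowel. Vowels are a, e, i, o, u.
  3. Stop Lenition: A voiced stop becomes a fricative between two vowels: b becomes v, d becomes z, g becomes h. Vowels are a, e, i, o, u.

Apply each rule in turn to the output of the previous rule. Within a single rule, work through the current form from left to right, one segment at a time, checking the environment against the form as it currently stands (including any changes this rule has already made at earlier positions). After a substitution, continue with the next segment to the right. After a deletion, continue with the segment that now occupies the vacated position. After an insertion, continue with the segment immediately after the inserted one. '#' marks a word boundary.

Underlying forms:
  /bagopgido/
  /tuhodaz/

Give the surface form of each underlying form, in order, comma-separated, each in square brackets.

[bahopgizu], [tuhozaz]

/bagopgido/:
  1 Final Vowel Raising: [bagopgido] → [bagopgidu]
  2 Glottal Epenthesis: no change — [bagopgidu]
  3 Stop Lenition: [bagopgidu] → [bahopgizu]
/tuhodaz/:
  1 Final Vowel Raising: no change — [tuhodaz]
  2 Glottal Epenthesis: no change — [tuhodaz]
  3 Stop Lenition: [tuhodaz] → [tuhozaz]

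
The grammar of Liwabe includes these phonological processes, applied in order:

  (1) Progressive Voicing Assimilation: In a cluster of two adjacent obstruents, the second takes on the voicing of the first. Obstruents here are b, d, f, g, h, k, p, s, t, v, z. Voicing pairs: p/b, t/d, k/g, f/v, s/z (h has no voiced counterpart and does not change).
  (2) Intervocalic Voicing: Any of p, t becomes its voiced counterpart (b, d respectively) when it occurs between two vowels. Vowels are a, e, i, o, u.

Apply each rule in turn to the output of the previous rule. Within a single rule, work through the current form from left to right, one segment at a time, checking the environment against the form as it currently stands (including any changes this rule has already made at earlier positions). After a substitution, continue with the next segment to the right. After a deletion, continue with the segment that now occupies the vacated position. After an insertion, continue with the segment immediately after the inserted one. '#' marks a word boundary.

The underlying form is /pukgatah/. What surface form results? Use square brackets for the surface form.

[pukkadah]

(1) Progressive Voicing Assimilation: [pukgatah] → [pukkatah]
(2) Intervocalic Voicing: [pukkatah] → [pukkadah]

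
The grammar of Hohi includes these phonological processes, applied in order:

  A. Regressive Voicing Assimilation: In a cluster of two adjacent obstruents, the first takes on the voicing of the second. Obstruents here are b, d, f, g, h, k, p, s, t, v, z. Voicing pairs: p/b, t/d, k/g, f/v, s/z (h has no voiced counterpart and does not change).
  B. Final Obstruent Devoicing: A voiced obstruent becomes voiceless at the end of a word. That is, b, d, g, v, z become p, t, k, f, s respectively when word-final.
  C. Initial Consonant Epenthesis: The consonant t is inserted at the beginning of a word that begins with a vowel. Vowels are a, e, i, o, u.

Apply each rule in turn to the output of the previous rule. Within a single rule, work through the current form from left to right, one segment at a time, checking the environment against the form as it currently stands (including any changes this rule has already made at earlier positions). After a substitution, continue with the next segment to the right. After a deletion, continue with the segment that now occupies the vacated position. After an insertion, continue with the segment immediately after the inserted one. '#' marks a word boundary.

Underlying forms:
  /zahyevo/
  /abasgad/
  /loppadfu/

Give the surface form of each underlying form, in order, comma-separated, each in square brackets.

/zahyevo/:
  A Regressive Voicing Assimilation: no change — [zahyevo]
  B Final Obstruent Devoicing: no change — [zahyevo]
  C Initial Consonant Epenthesis: no change — [zahyevo]
/abasgad/:
  A Regressive Voicing Assimilation: [abasgad] → [abazgad]
  B Final Obstruent Devoicing: [abazgad] → [abazgat]
  C Initial Consonant Epenthesis: [abazgat] → [tabazgat]
/loppadfu/:
  A Regressive Voicing Assimilation: [loppadfu] → [loppatfu]
  B Final Obstruent Devoicing: no change — [loppatfu]
  C Initial Consonant Epenthesis: no change — [loppatfu]

[zahyevo], [tabazgat], [loppatfu]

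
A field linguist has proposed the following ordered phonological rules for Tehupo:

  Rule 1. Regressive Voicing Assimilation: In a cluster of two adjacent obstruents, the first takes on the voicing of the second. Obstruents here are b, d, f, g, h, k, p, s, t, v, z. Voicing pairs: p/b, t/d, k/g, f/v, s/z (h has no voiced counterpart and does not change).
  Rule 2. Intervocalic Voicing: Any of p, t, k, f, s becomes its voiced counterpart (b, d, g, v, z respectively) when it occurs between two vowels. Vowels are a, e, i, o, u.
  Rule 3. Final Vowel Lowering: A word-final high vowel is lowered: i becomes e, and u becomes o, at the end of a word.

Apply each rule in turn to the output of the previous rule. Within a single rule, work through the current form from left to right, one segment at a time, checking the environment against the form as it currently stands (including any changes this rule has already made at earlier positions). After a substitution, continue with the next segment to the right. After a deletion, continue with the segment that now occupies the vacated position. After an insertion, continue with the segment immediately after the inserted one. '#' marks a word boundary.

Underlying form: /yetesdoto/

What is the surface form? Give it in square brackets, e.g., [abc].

[yedezdodo]

Rule 1 Regressive Voicing Assimilation: [yetesdoto] → [yetezdoto]
Rule 2 Intervocalic Voicing: [yetezdoto] → [yedezdodo]
Rule 3 Final Vowel Lowering: no change — [yedezdodo]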